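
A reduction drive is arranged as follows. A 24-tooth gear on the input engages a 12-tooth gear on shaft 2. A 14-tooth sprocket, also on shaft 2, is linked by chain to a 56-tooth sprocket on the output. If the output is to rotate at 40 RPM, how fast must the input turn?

Overall ratio R = 0.5 × 4 = 2.
Required input speed = output speed × R = 40 × 2 = 80 RPM.

80 RPM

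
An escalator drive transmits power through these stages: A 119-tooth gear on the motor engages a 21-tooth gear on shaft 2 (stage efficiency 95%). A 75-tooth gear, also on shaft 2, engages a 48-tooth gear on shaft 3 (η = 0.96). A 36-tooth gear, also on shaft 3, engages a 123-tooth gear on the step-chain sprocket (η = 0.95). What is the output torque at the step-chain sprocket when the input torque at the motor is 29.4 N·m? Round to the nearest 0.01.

9.83 N·m

gear mesh 21/119 = 0.17647 → τ = 29.4·0.17647·0.95 = 4.9288 N·m
gear mesh 48/75 = 0.64 → τ = 4.9288·0.64·0.96 = 3.0283 N·m
gear mesh 123/36 = 3.4167 → τ = 3.0283·3.4167·0.95 = 9.8293 N·m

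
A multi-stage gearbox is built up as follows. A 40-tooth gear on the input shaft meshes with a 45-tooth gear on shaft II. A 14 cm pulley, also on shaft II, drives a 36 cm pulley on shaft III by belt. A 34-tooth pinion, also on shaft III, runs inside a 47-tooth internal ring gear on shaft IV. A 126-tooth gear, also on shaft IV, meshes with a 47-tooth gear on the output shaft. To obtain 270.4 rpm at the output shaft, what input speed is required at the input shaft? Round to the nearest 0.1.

Overall ratio R = 1.125 × 2.5714 × 1.3824 × 0.37302 = 1.4917.
Required input speed = output speed × R = 270.4 × 1.4917 = 403.35 rpm.

403.3 rpm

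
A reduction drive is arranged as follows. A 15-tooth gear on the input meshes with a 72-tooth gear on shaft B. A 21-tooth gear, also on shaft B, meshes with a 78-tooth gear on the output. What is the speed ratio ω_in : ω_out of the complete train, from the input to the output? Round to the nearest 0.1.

17.8

Each stage contributes driven/driver: gear mesh 72/15 = 4.8, gear mesh 78/21 = 3.7143.
Overall: 4.8 × 3.7143 = 17.829.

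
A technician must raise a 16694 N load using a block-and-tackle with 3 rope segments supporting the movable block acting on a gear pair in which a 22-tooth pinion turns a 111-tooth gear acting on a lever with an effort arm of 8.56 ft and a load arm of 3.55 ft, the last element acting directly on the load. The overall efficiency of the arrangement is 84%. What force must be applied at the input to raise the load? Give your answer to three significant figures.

Block-and-tackle MA = number of supporting rope parts = 3.
Gear pair MA = 111/22 = 5.0455.
Lever MA = effort arm / load arm = 8.56/3.55 = 2.4113.
Combined ideal MA = 3 × 5.0455 × 2.4113 = 36.498.
Actual MA = 36.498 × 0.84 = 30.658.
Effort = load / actual MA = 16694 / 30.658 = 544.52 N.

545 N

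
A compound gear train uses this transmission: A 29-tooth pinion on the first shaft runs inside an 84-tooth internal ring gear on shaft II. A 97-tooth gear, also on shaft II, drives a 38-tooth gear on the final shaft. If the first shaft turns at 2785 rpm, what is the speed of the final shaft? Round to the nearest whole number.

the first shaft → shaft II (internal gear, 84/29): 2785 ÷ 2.8966 = 961.49 rpm
shaft II → the final shaft (gear mesh, 38/97): 961.49 ÷ 0.39175 = 2454.3 rpm

2454 rpm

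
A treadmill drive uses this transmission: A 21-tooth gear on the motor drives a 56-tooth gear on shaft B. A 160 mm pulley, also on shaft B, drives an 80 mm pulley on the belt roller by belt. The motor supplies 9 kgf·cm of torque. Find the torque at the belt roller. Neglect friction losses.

12 kgf·cm

gear mesh 56/21 = 2.6667 → τ = 9·2.6667 = 24 kgf·cm
belt 80/160 = 0.5 → τ = 24·0.5 = 12 kgf·cm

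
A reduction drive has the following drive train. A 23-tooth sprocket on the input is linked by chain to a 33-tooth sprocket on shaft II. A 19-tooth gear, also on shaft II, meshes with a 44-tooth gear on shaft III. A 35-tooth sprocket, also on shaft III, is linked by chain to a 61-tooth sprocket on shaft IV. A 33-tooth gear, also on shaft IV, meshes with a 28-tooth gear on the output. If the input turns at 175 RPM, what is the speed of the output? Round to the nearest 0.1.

35.6 RPM

Chain: ratio = 33/23 = 1.4348, so shaft II turns at 175 / 1.4348 = 121.97 RPM.
Gear mesh: ratio = 44/19 = 2.3158, so shaft III turns at 121.97 / 2.3158 = 52.669 RPM.
Chain: ratio = 61/35 = 1.7429, so shaft IV turns at 52.669 / 1.7429 = 30.22 RPM.
Gear mesh: ratio = 28/33 = 0.84848, so the output turns at 30.22 / 0.84848 = 35.616 RPM.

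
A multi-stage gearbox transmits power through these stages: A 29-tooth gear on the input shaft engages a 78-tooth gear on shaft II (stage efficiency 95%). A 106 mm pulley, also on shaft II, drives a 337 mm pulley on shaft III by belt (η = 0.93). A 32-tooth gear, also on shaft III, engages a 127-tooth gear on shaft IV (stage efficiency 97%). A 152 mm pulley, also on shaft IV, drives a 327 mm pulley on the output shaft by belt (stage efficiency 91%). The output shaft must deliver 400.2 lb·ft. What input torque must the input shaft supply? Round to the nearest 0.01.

7.03 lb·ft

Overall ratio R = 2.6897 × 3.1792 × 3.9688 × 2.1513 = 73.009; overall efficiency η = 0.95 × 0.93 × 0.97 × 0.91 = 0.7799.
Input torque = output torque / (R × η) = 400.2 / (73.009 × 0.7799) = 7.0288 lb·ft.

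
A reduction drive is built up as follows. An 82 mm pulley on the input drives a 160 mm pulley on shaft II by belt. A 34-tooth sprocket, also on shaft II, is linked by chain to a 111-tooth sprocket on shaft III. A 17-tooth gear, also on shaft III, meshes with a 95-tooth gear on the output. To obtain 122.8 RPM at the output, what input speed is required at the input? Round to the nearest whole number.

4371 RPM

Overall ratio R = 1.9512 × 3.2647 × 5.5882 = 35.598.
Required input speed = output speed × R = 122.8 × 35.598 = 4371.4 RPM.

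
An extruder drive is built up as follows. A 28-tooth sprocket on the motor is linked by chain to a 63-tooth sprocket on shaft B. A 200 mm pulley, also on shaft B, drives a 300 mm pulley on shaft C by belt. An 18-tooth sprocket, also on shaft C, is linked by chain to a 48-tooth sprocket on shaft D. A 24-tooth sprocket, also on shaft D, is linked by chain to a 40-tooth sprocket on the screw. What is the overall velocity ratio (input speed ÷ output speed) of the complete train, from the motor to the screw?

Each stage contributes driven/driver: chain 63/28 = 2.25, belt 300/200 = 1.5, chain 48/18 = 2.6667, chain 40/24 = 1.6667.
Overall: 2.25 × 1.5 × 2.6667 × 1.6667 = 15.

15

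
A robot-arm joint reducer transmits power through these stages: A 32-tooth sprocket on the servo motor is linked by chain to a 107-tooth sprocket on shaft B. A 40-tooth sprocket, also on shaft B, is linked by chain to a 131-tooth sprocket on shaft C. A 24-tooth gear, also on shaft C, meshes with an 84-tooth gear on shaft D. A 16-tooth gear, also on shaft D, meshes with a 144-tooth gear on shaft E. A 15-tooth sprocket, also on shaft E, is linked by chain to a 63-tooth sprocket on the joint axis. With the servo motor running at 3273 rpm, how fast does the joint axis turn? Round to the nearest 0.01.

2.26 rpm

chain 107/32 = 3.3438 → 3273/3.3438 = 978.84 rpm
chain 131/40 = 3.275 → 978.84/3.275 = 298.88 rpm
gear mesh 84/24 = 3.5 → 298.88/3.5 = 85.395 rpm
gear mesh 144/16 = 9 → 85.395/9 = 9.4883 rpm
chain 63/15 = 4.2 → 9.4883/4.2 = 2.2591 rpm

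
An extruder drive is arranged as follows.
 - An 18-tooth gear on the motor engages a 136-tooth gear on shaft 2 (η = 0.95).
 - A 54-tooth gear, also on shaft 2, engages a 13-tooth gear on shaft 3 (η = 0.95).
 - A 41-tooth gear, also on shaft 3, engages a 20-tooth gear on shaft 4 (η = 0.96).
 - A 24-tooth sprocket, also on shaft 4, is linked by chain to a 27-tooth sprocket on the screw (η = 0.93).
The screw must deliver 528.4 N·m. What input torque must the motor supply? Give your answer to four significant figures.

Overall ratio R = 7.5556 × 0.24074 × 0.4878 × 1.125 = 0.99819; overall efficiency η = 0.95 × 0.95 × 0.96 × 0.93 = 0.8058.
Input torque = output torque / (R × η) = 528.4 / (0.99819 × 0.8058) = 656.97 N·m.

657.0 N·m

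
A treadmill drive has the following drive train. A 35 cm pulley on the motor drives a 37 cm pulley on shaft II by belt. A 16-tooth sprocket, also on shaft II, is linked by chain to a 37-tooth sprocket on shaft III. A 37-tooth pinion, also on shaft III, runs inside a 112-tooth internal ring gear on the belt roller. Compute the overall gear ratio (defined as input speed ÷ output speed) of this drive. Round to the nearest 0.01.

7.40

Each stage contributes driven/driver: belt 37/35 = 1.0571, chain 37/16 = 2.3125, internal gear 112/37 = 3.027.
Overall: 1.0571 × 2.3125 × 3.027 = 7.4.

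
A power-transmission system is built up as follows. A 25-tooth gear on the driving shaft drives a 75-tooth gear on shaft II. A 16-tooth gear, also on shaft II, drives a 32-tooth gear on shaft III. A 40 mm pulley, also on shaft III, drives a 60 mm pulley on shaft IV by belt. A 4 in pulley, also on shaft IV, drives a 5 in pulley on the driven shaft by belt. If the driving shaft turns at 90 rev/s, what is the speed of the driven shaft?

8 rev/s

Gear mesh: ratio = 75/25 = 3, so shaft II turns at 90 / 3 = 30 rev/s.
Gear mesh: ratio = 32/16 = 2, so shaft III turns at 30 / 2 = 15 rev/s.
Belt: ratio = 60/40 = 1.5, so shaft IV turns at 15 / 1.5 = 10 rev/s.
Belt: ratio = 5/4 = 1.25, so the driven shaft turns at 10 / 1.25 = 8 rev/s.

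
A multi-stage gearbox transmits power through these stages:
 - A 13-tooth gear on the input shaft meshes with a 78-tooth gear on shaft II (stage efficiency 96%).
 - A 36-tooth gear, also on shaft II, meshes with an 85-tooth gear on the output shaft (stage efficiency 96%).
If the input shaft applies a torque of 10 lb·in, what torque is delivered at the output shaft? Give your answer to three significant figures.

gear mesh 78/13 = 6 → τ = 10·6·0.96 = 57.6 lb·in
gear mesh 85/36 = 2.3611 → τ = 57.6·2.3611·0.96 = 130.56 lb·in

131 lb·in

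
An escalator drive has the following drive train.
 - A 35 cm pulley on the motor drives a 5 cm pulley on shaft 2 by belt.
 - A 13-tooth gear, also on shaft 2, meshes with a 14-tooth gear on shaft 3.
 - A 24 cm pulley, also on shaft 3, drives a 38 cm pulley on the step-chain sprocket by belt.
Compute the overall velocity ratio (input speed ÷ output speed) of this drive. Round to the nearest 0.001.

Each stage contributes driven/driver: belt 5/35 = 0.14286, gear mesh 14/13 = 1.0769, belt 38/24 = 1.5833.
Overall: 0.14286 × 1.0769 × 1.5833 = 0.24359.

0.244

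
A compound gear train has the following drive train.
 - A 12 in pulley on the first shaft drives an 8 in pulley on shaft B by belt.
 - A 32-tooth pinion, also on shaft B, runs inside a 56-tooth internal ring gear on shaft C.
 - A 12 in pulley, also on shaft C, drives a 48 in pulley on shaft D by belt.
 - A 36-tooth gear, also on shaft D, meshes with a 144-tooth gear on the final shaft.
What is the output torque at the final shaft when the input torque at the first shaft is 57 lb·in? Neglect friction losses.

Belt: ratio = 8/12 = 0.66667; torque at shaft B = 57 × 0.66667 = 38 lb·in.
Internal gear: ratio = 56/32 = 1.75; torque at shaft C = 38 × 1.75 = 66.5 lb·in.
Belt: ratio = 48/12 = 4; torque at shaft D = 66.5 × 4 = 266 lb·in.
Gear mesh: ratio = 144/36 = 4; torque at the final shaft = 266 × 4 = 1064 lb·in.

1064 lb·in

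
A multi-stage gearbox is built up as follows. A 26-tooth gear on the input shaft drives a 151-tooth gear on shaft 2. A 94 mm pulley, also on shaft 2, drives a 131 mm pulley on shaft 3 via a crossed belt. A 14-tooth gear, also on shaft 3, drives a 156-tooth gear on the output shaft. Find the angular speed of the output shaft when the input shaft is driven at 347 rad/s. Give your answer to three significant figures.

the input shaft → shaft 2 (gear mesh, 151/26): 347 ÷ 5.8077 = 59.748 rad/s
shaft 2 → shaft 3 (belt, 131/94): 59.748 ÷ 1.3936 = 42.873 rad/s
shaft 3 → the output shaft (gear mesh, 156/14): 42.873 ÷ 11.143 = 3.8476 rad/s

3.85 rad/s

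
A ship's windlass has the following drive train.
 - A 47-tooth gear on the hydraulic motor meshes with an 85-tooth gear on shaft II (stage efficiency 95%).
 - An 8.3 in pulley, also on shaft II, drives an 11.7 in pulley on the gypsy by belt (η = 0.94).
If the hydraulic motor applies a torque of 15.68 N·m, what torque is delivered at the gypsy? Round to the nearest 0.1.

35.7 N·m

gear mesh 85/47 = 1.8085 → τ = 15.68·1.8085·0.95 = 26.94 N·m
belt 11.7/8.3 = 1.4096 → τ = 26.94·1.4096·0.94 = 35.697 N·m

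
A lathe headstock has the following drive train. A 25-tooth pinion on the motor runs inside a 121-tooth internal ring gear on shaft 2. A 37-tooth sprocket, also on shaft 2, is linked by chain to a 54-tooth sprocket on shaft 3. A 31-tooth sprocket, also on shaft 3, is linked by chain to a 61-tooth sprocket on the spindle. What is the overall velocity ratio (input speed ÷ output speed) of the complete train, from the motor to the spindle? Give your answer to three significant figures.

Each stage contributes driven/driver: internal gear 121/25 = 4.84, chain 54/37 = 1.4595, chain 61/31 = 1.9677.
Overall: 4.84 × 1.4595 × 1.9677 = 13.9.

13.9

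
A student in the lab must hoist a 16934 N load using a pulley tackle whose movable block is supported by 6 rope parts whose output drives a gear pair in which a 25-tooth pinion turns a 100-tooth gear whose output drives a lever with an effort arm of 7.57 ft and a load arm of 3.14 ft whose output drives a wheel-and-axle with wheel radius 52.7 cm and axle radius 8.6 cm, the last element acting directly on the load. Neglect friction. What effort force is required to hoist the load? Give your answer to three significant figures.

47.8 N

Block-and-tackle MA = number of supporting rope parts = 6.
Gear pair MA = 100/25 = 4.
Lever MA = effort arm / load arm = 7.57/3.14 = 2.4108.
Wheel-and-axle MA = R/r = 52.7/8.6 = 6.1279.
Combined ideal MA = 6 × 4 × 2.4108 × 6.1279 = 354.56.
Effort = load / MA = 16934 / 354.56 = 47.761 N.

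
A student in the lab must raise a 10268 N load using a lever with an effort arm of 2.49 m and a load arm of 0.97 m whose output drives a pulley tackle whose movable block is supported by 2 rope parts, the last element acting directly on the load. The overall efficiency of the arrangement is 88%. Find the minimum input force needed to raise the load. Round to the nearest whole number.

Lever MA = effort arm / load arm = 2.49/0.97 = 2.567.
Block-and-tackle MA = number of supporting rope parts = 2.
Combined ideal MA = 2.567 × 2 = 5.134.
Actual MA = 5.134 × 0.88 = 4.5179.
Effort = load / actual MA = 10268 / 4.5179 = 2272.7 N.

2273 N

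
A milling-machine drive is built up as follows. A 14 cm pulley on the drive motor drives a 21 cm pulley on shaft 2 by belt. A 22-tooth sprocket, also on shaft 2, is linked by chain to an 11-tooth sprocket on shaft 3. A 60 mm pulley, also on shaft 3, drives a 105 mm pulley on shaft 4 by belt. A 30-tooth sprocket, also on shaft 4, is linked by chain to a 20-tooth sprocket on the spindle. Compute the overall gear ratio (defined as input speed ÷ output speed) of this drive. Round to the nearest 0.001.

0.875

Each stage contributes driven/driver: belt 21/14 = 1.5, chain 11/22 = 0.5, belt 105/60 = 1.75, chain 20/30 = 0.66667.
Overall: 1.5 × 0.5 × 1.75 × 0.66667 = 0.875.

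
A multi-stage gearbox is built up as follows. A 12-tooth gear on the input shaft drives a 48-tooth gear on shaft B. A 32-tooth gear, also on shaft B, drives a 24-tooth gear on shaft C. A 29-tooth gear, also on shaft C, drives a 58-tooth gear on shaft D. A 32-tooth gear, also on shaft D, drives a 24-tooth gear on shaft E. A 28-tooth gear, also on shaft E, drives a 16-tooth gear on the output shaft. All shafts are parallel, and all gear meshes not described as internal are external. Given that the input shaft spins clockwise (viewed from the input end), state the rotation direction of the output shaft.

counterclockwise

the input shaft → shaft B: external mesh, 1 reversal → CCW.
shaft B → shaft C: external mesh, 1 reversal → CW.
shaft C → shaft D: external mesh, 1 reversal → CCW.
shaft D → shaft E: external mesh, 1 reversal → CW.
shaft E → the output shaft: external mesh, 1 reversal → CCW.
5 reversals in total — an odd number — so the output shaft turns opposite to the input shaft.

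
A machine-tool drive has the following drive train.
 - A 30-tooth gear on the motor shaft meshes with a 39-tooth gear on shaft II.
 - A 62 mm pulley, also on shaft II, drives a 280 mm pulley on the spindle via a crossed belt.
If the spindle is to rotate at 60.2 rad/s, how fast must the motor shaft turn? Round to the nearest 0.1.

353.4 rad/s

Overall ratio R = 1.3 × 4.5161 = 5.871.
Required input speed = output speed × R = 60.2 × 5.871 = 353.43 rad/s.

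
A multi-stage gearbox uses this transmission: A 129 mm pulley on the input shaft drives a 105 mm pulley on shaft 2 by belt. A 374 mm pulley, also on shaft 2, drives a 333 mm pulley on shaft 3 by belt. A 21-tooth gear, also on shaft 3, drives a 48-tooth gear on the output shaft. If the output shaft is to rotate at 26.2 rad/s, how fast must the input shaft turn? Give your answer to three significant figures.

43.4 rad/s

Overall ratio R = 0.81395 × 0.89037 × 2.2857 = 1.6565.
Required input speed = output speed × R = 26.2 × 1.6565 = 43.401 rad/s.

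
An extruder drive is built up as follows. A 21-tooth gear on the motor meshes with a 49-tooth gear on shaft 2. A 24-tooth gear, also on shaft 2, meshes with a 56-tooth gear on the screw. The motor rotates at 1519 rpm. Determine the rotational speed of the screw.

the motor → shaft 2 (gear mesh, 49/21): 1519 ÷ 2.3333 = 651 rpm
shaft 2 → the screw (gear mesh, 56/24): 651 ÷ 2.3333 = 279 rpm

279 rpm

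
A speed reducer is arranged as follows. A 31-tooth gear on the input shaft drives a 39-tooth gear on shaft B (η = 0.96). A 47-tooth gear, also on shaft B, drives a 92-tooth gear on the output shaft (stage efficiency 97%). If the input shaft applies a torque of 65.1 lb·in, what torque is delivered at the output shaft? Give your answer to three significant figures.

149 lb·in

gear mesh 39/31 = 1.2581 → τ = 65.1·1.2581·0.96 = 78.624 lb·in
gear mesh 92/47 = 1.9574 → τ = 78.624·1.9574·0.97 = 149.29 lb·in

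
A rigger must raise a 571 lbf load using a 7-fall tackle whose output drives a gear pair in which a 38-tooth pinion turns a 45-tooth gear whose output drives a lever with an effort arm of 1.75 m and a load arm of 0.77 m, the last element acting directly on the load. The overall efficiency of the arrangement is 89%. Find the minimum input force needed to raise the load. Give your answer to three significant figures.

Block-and-tackle MA = number of supporting rope parts = 7.
Gear pair MA = 45/38 = 1.1842.
Lever MA = effort arm / load arm = 1.75/0.77 = 2.2727.
Combined ideal MA = 7 × 1.1842 × 2.2727 = 18.84.
Actual MA = 18.84 × 0.89 = 16.767.
Effort = load / actual MA = 571 / 16.767 = 34.054 lbf.

34.1 lbf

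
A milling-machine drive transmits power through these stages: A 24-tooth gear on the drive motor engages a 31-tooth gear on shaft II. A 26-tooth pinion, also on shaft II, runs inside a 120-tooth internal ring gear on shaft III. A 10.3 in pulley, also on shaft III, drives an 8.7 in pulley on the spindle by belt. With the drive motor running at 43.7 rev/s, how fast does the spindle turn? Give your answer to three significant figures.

Gear mesh: ratio = 31/24 = 1.2917, so shaft II turns at 43.7 / 1.2917 = 33.832 rev/s.
Internal gear: ratio = 120/26 = 4.6154, so shaft III turns at 33.832 / 4.6154 = 7.3303 rev/s.
Belt: ratio = 8.7/10.3 = 0.84466, so the spindle turns at 7.3303 / 0.84466 = 8.6784 rev/s.

8.68 rev/s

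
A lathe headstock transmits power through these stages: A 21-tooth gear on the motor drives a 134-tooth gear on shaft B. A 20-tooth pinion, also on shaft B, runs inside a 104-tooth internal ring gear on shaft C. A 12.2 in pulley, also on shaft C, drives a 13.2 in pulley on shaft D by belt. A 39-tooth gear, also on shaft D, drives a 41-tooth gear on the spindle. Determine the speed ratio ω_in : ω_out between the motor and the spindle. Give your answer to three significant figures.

37.7

Each stage contributes driven/driver: gear mesh 134/21 = 6.381, internal gear 104/20 = 5.2, belt 13.2/12.2 = 1.082, gear mesh 41/39 = 1.0513.
Overall: 6.381 × 5.2 × 1.082 × 1.0513 = 37.742.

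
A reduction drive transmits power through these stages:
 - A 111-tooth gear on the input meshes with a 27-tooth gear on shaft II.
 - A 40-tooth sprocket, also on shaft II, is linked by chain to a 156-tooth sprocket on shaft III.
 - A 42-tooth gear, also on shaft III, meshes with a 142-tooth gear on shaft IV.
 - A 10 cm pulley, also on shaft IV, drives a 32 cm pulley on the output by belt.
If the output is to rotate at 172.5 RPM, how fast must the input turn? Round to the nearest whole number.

Overall ratio R = 0.24324 × 3.9 × 3.381 × 3.2 = 10.263.
Required input speed = output speed × R = 172.5 × 10.263 = 1770.4 RPM.

1770 RPM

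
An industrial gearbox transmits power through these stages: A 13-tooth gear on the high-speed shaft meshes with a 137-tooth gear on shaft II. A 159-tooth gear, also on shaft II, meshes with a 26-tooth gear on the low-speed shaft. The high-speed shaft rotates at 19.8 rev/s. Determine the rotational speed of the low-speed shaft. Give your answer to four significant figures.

gear mesh 137/13 = 10.538 → 19.8/10.538 = 1.8788 rev/s
gear mesh 26/159 = 0.16352 → 1.8788/0.16352 = 11.49 rev/s

11.49 rev/s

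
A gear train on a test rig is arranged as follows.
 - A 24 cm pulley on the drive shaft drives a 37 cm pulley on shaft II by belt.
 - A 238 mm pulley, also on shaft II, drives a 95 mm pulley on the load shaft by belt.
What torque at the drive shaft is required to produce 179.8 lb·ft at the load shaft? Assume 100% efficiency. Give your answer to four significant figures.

Overall ratio R = 1.5417 × 0.39916 = 0.61537.
Input torque = output torque / R = 179.8 / 0.61537 = 292.18 lb·ft.

292.2 lb·ft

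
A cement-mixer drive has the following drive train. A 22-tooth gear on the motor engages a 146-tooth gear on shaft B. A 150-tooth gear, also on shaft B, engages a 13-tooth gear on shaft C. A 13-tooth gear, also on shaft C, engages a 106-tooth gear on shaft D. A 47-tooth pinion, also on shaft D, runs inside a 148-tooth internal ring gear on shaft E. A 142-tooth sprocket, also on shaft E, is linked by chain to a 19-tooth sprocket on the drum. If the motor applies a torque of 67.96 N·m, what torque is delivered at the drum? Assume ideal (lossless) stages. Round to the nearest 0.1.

Gear mesh: ratio = 146/22 = 6.6364; torque at shaft B = 67.96 × 6.6364 = 451.01 N·m.
Gear mesh: ratio = 13/150 = 0.086667; torque at shaft C = 451.01 × 0.086667 = 39.087 N·m.
Gear mesh: ratio = 106/13 = 8.1538; torque at shaft D = 39.087 × 8.1538 = 318.71 N·m.
Internal gear: ratio = 148/47 = 3.1489; torque at shaft E = 318.71 × 3.1489 = 1003.6 N·m.
Chain: ratio = 19/142 = 0.1338; torque at the drum = 1003.6 × 0.1338 = 134.28 N·m.

134.3 N·m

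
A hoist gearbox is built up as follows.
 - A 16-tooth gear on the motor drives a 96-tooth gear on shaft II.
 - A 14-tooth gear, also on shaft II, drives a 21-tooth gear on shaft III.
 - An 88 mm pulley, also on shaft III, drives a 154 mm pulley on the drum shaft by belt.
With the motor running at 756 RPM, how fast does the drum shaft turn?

48 RPM

gear mesh 96/16 = 6 → 756/6 = 126 RPM
gear mesh 21/14 = 1.5 → 126/1.5 = 84 RPM
belt 154/88 = 1.75 → 84/1.75 = 48 RPM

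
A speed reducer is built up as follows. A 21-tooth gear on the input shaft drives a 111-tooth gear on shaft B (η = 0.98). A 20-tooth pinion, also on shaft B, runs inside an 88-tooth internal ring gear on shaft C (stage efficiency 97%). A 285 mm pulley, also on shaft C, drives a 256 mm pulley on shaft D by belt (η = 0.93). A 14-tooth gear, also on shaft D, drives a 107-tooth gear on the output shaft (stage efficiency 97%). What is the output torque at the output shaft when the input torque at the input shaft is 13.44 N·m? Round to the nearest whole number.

1840 N·m

Gear mesh: ratio = 111/21 = 5.2857; torque at shaft B = 13.44 × 5.2857 × 0.98 = 69.619 N·m.
Internal gear: ratio = 88/20 = 4.4; torque at shaft C = 69.619 × 4.4 × 0.97 = 297.13 N·m.
Belt: ratio = 256/285 = 0.89825; torque at shaft D = 297.13 × 0.89825 × 0.93 = 248.22 N·m.
Gear mesh: ratio = 107/14 = 7.6429; torque at the output shaft = 248.22 × 7.6429 × 0.97 = 1840.2 N·m.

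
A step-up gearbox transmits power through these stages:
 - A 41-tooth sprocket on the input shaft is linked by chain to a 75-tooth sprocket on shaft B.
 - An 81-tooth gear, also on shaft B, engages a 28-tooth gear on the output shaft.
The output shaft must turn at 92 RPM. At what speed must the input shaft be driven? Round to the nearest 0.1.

Overall ratio R = 1.8293 × 0.34568 = 0.63234.
Required input speed = output speed × R = 92 × 0.63234 = 58.175 RPM.

58.2 RPM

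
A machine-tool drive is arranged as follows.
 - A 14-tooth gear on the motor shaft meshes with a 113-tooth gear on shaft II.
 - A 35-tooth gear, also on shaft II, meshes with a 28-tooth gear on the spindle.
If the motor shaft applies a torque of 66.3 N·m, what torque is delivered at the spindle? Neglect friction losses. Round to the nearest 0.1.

gear mesh 113/14 = 8.0714 → τ = 66.3·8.0714 = 535.14 N·m
gear mesh 28/35 = 0.8 → τ = 535.14·0.8 = 428.11 N·m

428.1 N·m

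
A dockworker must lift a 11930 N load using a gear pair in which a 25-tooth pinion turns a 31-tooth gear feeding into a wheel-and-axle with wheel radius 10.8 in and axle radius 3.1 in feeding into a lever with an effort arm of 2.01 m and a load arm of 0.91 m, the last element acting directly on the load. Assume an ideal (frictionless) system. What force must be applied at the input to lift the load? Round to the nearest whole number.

1250 N

Gear pair MA = 31/25 = 1.24.
Wheel-and-axle MA = R/r = 10.8/3.1 = 3.4839.
Lever MA = effort arm / load arm = 2.01/0.91 = 2.2088.
Combined ideal MA = 1.24 × 3.4839 × 2.2088 = 9.542.
Effort = load / MA = 11930 / 9.542 = 1250.3 N.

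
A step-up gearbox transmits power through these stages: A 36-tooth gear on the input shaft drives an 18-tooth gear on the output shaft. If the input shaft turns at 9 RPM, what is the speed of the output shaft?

18 RPM

Gear mesh: ratio = 18/36 = 0.5, so the output shaft turns at 9 / 0.5 = 18 RPM.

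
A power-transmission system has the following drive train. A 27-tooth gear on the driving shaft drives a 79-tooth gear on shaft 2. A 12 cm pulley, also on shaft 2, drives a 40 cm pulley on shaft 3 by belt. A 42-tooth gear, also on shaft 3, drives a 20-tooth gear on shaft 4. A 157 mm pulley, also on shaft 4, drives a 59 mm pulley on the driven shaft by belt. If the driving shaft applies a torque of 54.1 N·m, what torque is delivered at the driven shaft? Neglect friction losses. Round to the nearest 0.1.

94.4 N·m

After the gear mesh (79/27): 54.1 × 2.9259 = 158.29 N·m
After the belt (40/12): 158.29 × 3.3333 = 527.64 N·m
After the gear mesh (20/42): 527.64 × 0.47619 = 251.26 N·m
After the belt (59/157): 251.26 × 0.3758 = 94.422 N·m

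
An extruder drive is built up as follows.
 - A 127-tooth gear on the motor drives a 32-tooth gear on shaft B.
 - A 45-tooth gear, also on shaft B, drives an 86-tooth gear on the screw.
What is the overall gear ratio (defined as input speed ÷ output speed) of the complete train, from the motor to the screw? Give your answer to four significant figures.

Each stage contributes driven/driver: gear mesh 32/127 = 0.25197, gear mesh 86/45 = 1.9111.
Overall: 0.25197 × 1.9111 = 0.48154.

0.4815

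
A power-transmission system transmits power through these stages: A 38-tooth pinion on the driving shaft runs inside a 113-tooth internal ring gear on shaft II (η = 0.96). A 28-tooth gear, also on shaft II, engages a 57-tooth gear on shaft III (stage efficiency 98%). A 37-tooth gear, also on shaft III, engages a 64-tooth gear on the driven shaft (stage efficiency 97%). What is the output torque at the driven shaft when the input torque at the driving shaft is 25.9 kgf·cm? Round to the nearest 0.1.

After the internal gear (113/38): 25.9 × 2.9737 × 0.96 = 73.938 kgf·cm
After the gear mesh (57/28): 73.938 × 2.0357 × 0.98 = 147.51 kgf·cm
After the gear mesh (64/37): 147.51 × 1.7297 × 0.97 = 247.49 kgf·cm

247.5 kgf·cm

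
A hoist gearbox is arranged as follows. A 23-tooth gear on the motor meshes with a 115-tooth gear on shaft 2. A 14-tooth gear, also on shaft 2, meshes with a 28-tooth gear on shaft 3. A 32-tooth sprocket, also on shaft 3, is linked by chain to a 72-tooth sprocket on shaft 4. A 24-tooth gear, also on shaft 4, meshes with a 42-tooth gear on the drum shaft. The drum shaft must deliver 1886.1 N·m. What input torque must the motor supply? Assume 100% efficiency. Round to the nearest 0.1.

47.9 N·m

Overall ratio R = 5 × 2 × 2.25 × 1.75 = 39.375.
Input torque = output torque / R = 1886.1 / 39.375 = 47.901 N·m.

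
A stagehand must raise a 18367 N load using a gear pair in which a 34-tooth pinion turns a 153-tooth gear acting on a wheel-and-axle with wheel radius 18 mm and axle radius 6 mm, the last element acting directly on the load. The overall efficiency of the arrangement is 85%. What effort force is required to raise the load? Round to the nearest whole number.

Gear pair MA = 153/34 = 4.5.
Wheel-and-axle MA = R/r = 18/6 = 3.
Combined ideal MA = 4.5 × 3 = 13.5.
Actual MA = 13.5 × 0.85 = 11.475.
Effort = load / actual MA = 18367 / 11.475 = 1600.6 N.

1601 N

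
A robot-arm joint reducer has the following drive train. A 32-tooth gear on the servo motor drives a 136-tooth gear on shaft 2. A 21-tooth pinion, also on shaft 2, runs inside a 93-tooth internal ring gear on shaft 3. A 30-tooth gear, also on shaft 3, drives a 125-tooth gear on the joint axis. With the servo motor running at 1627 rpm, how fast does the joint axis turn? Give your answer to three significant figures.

20.7 rpm

gear mesh 136/32 = 4.25 → 1627/4.25 = 382.82 rpm
internal gear 93/21 = 4.4286 → 382.82/4.4286 = 86.444 rpm
gear mesh 125/30 = 4.1667 → 86.444/4.1667 = 20.747 rpm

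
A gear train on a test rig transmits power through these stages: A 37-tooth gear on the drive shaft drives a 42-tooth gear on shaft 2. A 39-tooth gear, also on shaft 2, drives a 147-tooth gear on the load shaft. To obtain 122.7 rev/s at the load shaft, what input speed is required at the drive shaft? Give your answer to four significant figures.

Overall ratio R = 1.1351 × 3.7692 = 4.2786.
Required input speed = output speed × R = 122.7 × 4.2786 = 524.98 rev/s.

525.0 rev/s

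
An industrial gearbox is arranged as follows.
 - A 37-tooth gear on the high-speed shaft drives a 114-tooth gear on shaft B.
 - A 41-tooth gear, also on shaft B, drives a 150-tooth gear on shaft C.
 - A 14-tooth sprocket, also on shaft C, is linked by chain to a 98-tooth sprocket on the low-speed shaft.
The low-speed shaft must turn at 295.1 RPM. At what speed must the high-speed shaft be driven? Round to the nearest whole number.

23285 RPM

Overall ratio R = 3.0811 × 3.6585 × 7 = 78.906.
Required input speed = output speed × R = 295.1 × 78.906 = 23285 RPM.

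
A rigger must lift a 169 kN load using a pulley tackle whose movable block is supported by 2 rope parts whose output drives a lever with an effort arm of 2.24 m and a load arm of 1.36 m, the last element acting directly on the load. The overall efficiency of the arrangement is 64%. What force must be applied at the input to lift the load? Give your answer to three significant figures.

Block-and-tackle MA = number of supporting rope parts = 2.
Lever MA = effort arm / load arm = 2.24/1.36 = 1.6471.
Combined ideal MA = 2 × 1.6471 = 3.2941.
Actual MA = 3.2941 × 0.64 = 2.1082.
Effort = load / actual MA = 169 / 2.1082 = 80.162 kN.

80.2 kN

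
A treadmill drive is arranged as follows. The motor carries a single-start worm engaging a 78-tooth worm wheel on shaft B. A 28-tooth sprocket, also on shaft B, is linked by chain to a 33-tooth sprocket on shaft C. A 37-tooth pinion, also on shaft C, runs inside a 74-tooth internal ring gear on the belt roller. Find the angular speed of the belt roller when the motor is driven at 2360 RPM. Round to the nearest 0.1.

Worm: ratio = 78/1 = 78, so shaft B turns at 2360 / 78 = 30.256 RPM.
Chain: ratio = 33/28 = 1.1786, so shaft C turns at 30.256 / 1.1786 = 25.672 RPM.
Internal gear: ratio = 74/37 = 2, so the belt roller turns at 25.672 / 2 = 12.836 RPM.

12.8 RPM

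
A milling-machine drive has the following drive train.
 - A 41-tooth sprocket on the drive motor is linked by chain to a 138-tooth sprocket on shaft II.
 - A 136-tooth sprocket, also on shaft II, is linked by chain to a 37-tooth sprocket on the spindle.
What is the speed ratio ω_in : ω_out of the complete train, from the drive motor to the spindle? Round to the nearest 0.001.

0.916

Each stage contributes driven/driver: chain 138/41 = 3.3659, chain 37/136 = 0.27206.
Overall: 3.3659 × 0.27206 = 0.91571.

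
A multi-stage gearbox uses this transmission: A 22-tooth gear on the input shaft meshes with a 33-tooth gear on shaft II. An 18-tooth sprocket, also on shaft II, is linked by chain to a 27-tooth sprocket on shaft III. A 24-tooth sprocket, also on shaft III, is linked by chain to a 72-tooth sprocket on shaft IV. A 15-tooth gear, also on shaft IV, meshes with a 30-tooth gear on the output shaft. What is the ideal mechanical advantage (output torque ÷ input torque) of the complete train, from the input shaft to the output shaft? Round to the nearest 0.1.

Each stage contributes driven/driver: gear mesh 33/22 = 1.5, chain 27/18 = 1.5, chain 72/24 = 3, gear mesh 30/15 = 2.
Overall: 1.5 × 1.5 × 3 × 2 = 13.5.

13.5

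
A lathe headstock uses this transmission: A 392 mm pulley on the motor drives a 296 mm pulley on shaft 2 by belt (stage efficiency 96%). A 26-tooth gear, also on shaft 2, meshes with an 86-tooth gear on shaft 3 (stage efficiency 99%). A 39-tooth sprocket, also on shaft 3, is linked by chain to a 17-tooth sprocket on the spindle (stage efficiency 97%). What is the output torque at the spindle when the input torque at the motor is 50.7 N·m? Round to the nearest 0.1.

50.9 N·m

After the belt (296/392): 50.7 × 0.7551 × 0.96 = 36.752 N·m
After the gear mesh (86/26): 36.752 × 3.3077 × 0.99 = 120.35 N·m
After the chain (17/39): 120.35 × 0.4359 × 0.97 = 50.886 N·m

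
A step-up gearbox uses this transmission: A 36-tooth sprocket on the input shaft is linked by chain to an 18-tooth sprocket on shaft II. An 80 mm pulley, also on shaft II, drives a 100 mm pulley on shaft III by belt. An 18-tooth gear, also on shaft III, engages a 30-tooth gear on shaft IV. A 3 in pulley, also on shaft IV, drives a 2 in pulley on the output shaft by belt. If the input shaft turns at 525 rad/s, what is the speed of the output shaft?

756 rad/s

the input shaft → shaft II (chain, 18/36): 525 ÷ 0.5 = 1050 rad/s
shaft II → shaft III (belt, 100/80): 1050 ÷ 1.25 = 840 rad/s
shaft III → shaft IV (gear mesh, 30/18): 840 ÷ 1.6667 = 504 rad/s
shaft IV → the output shaft (belt, 2/3): 504 ÷ 0.66667 = 756 rad/s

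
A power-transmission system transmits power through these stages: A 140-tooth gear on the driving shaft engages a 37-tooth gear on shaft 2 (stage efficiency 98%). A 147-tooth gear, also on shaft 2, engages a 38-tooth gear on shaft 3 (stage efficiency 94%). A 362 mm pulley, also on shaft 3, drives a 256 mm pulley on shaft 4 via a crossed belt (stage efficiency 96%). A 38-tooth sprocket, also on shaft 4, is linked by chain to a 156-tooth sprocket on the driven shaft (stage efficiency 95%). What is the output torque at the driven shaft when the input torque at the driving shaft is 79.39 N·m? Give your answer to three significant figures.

13.2 N·m

After the gear mesh (37/140): 79.39 × 0.26429 × 0.98 = 20.562 N·m
After the gear mesh (38/147): 20.562 × 0.2585 × 0.94 = 4.9964 N·m
After the belt (256/362): 4.9964 × 0.70718 × 0.96 = 3.3921 N·m
After the chain (156/38): 3.3921 × 4.1053 × 0.95 = 13.229 N·m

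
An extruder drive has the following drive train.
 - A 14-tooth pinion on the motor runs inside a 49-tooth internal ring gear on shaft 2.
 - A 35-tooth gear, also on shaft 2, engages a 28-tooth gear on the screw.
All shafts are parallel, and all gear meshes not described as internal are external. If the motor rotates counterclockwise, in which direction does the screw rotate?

the motor → shaft 2: internal mesh, same direction → CCW.
shaft 2 → the screw: external mesh, 1 reversal → CW.
1 reversal in total — an odd number — so the screw turns opposite to the motor.

clockwise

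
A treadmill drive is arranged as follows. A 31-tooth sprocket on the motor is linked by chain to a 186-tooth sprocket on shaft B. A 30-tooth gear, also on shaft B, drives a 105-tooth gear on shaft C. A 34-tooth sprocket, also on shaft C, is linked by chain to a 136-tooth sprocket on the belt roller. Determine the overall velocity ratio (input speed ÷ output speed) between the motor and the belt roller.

84

Each stage contributes driven/driver: chain 186/31 = 6, gear mesh 105/30 = 3.5, chain 136/34 = 4.
Overall: 6 × 3.5 × 4 = 84.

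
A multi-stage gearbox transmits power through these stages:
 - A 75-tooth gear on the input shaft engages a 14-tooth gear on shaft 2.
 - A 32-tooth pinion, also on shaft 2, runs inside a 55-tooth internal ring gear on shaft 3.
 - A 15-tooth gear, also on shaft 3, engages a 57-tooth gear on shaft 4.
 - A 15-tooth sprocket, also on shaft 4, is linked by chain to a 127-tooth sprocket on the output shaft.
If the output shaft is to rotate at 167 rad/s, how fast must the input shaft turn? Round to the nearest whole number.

1724 rad/s

Overall ratio R = 0.18667 × 1.7188 × 3.8 × 8.4667 = 10.322.
Required input speed = output speed × R = 167 × 10.322 = 1723.8 rad/s.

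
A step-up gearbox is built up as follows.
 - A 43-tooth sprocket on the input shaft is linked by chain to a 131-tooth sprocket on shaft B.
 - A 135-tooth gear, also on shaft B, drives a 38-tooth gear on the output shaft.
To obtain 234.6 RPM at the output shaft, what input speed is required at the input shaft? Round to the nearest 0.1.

201.2 RPM

Overall ratio R = 3.0465 × 0.28148 = 0.85754.
Required input speed = output speed × R = 234.6 × 0.85754 = 201.18 RPM.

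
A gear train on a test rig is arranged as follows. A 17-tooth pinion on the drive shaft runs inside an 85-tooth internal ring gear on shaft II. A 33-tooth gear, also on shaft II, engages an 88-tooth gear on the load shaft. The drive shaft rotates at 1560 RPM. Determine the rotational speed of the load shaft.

117 RPM

the drive shaft → shaft II (internal gear, 85/17): 1560 ÷ 5 = 312 RPM
shaft II → the load shaft (gear mesh, 88/33): 312 ÷ 2.6667 = 117 RPM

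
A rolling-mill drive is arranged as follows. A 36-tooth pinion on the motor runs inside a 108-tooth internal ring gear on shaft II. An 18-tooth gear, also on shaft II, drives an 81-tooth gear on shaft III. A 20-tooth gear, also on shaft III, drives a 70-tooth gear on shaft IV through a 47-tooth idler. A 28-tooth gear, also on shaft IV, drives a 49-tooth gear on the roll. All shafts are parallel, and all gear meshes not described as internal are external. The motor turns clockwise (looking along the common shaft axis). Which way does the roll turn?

the motor → shaft II: internal mesh, same direction → CW.
shaft II → shaft III: external mesh, 1 reversal → CCW.
shaft III → shaft IV: driver → idler → driven is 2 external meshes, 2 reversals → CCW.
shaft IV → the roll: external mesh, 1 reversal → CW.
4 reversals in total — an even number — so the roll turns the same way as the motor.

clockwise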